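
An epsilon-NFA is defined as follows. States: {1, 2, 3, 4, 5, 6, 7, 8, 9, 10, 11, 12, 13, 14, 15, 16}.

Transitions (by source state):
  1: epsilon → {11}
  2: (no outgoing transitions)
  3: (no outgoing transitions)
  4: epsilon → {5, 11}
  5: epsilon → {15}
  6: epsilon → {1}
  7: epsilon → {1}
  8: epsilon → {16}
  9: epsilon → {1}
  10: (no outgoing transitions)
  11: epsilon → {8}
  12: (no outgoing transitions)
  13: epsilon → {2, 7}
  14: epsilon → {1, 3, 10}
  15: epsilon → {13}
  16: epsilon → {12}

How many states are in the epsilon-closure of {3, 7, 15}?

Start with {3, 7, 15}.
From 7 via epsilon: add 1.
From 15 via epsilon: add 13.
From 1 via epsilon: add 11.
From 13 via epsilon: add 2.
From 11 via epsilon: add 8.
From 8 via epsilon: add 16.
From 16 via epsilon: add 12.
epsilon-closure = {1, 2, 3, 7, 8, 11, 12, 13, 15, 16}, which has 10 states.

10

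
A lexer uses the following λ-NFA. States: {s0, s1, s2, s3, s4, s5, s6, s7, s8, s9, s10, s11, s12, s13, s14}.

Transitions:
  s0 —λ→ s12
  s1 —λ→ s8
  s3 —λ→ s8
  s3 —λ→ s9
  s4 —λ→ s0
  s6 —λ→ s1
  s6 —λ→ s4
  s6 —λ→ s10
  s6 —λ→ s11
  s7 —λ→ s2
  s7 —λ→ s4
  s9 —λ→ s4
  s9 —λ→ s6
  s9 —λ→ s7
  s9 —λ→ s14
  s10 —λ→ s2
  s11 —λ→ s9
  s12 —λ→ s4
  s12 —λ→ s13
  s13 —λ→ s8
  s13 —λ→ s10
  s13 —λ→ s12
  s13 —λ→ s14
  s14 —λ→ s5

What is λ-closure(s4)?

Start with {s4}.
From s4 via λ: add s0.
From s0 via λ: add s12.
From s12 via λ: add s13.
From s13 via λ: add s8, s10, s14.
From s10 via λ: add s2.
From s14 via λ: add s5.
No new states can be added; the closed set is {s0, s2, s4, s5, s8, s10, s12, s13, s14}.

{s0, s2, s4, s5, s8, s10, s12, s13, s14}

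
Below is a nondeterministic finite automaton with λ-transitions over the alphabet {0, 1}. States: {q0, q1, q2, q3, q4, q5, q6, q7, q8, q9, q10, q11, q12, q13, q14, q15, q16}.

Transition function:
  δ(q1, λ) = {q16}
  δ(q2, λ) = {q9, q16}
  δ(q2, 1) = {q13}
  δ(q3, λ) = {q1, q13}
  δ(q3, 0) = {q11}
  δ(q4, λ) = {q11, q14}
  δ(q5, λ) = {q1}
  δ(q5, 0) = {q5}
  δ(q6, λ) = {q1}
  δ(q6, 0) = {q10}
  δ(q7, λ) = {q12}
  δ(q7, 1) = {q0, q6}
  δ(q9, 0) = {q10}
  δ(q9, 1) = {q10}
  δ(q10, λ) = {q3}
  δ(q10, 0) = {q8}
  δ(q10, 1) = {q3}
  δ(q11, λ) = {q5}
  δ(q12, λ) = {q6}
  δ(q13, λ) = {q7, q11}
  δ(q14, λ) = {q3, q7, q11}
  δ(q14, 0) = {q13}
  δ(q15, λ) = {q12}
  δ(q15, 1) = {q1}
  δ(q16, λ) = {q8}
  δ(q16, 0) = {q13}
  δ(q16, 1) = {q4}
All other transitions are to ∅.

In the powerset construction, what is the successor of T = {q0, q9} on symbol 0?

{q1, q3, q5, q6, q7, q8, q10, q11, q12, q13, q16}

q9 on 0 → {q10}.
No 0-transition from q0.
Union after reading 0: {q10}.
Now take the λ-closure:
From q10 via λ: add q3.
From q3 via λ: add q1, q13.
From q1 via λ: add q16.
From q13 via λ: add q7, q11.
From q7 via λ: add q12.
From q11 via λ: add q5.
From q16 via λ: add q8.
From q12 via λ: add q6.
No new states can be added; the closed set is {q1, q3, q5, q6, q7, q8, q10, q11, q12, q13, q16}.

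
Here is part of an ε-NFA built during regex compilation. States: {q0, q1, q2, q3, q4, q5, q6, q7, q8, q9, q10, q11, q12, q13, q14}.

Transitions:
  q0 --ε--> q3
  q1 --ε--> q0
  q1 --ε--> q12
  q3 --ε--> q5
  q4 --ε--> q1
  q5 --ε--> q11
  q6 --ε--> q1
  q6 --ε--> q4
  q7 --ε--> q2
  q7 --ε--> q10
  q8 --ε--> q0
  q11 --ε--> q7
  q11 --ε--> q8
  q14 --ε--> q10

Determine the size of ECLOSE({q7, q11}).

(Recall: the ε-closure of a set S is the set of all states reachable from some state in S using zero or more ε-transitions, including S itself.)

Start with {q7, q11}.
From q7 via ε: add q2, q10.
From q11 via ε: add q8.
From q8 via ε: add q0.
From q0 via ε: add q3.
From q3 via ε: add q5.
ε-closure = {q0, q2, q3, q5, q7, q8, q10, q11}, which has 8 states.

8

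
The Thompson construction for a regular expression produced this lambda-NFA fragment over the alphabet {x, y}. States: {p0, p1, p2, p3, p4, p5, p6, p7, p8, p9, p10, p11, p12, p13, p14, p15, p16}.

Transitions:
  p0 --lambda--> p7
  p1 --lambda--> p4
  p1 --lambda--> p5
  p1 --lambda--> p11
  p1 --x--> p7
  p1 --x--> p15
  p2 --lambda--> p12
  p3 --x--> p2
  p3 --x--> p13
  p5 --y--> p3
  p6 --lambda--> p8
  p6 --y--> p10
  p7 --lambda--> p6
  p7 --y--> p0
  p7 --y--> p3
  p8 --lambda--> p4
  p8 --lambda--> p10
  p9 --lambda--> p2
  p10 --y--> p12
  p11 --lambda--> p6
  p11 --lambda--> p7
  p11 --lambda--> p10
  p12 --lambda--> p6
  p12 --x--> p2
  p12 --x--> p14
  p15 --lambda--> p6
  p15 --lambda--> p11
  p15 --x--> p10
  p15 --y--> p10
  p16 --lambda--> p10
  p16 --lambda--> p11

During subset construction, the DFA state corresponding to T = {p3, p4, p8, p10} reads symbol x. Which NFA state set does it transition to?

p3 on x → {p2, p13}.
No x-transition from p4, p8, p10.
Union after reading x: {p2, p13}.
Now take the lambda-closure:
From p2 via lambda: add p12.
From p12 via lambda: add p6.
From p6 via lambda: add p8.
From p8 via lambda: add p4, p10.
No new states can be added; the closed set is {p2, p4, p6, p8, p10, p12, p13}.

{p2, p4, p6, p8, p10, p12, p13}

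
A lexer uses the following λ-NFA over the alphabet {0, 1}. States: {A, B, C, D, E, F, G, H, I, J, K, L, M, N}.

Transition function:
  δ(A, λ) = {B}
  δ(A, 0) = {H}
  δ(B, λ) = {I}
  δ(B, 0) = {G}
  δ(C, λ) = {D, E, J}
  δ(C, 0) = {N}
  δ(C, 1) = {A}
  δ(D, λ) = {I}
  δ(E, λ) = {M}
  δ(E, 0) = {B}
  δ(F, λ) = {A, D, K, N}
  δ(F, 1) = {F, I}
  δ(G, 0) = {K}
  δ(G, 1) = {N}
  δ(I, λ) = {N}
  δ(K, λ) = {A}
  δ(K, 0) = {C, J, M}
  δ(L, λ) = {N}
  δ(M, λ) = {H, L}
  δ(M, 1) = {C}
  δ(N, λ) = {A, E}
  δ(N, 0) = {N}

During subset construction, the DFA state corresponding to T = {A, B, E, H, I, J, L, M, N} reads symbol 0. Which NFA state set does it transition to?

{A, B, E, G, H, I, L, M, N}

A on 0 → {H}.
B on 0 → {G}.
E on 0 → {B}.
N on 0 → {N}.
No 0-transition from H, I, J, L, M.
Union after reading 0: {B, G, H, N}.
Now take the λ-closure:
From B via λ: add I.
From N via λ: add A, E.
From E via λ: add M.
From M via λ: add L.
No new states can be added; the closed set is {A, B, E, G, H, I, L, M, N}.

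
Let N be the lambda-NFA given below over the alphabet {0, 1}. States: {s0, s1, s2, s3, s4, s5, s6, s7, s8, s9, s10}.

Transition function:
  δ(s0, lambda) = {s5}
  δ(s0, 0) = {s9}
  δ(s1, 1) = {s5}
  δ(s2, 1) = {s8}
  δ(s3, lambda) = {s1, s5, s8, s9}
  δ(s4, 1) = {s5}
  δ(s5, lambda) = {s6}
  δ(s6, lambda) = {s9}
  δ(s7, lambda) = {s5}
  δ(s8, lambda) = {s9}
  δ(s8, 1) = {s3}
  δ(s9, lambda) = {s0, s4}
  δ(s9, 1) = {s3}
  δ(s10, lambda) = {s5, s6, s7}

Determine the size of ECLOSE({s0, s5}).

5

Start with {s0, s5}.
From s5 via lambda: add s6.
From s6 via lambda: add s9.
From s9 via lambda: add s4.
lambda-closure = {s0, s4, s5, s6, s9}, which has 5 states.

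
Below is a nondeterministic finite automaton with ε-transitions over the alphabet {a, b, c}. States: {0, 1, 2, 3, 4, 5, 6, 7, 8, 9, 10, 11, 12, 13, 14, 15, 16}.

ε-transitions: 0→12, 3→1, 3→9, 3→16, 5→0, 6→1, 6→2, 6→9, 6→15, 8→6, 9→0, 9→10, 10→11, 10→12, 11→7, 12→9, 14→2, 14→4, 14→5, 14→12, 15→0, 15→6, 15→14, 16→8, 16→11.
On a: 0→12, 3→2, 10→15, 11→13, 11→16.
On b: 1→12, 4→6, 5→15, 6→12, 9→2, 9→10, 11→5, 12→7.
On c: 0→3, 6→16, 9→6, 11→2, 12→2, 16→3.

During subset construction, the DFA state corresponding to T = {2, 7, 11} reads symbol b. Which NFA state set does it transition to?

11 on b → {5}.
No b-transition from 2, 7.
Union after reading b: {5}.
Now take the ε-closure:
From 5 via ε: add 0.
From 0 via ε: add 12.
From 12 via ε: add 9.
From 9 via ε: add 10.
From 10 via ε: add 11.
From 11 via ε: add 7.
No new states can be added; the closed set is {0, 5, 7, 9, 10, 11, 12}.

{0, 5, 7, 9, 10, 11, 12}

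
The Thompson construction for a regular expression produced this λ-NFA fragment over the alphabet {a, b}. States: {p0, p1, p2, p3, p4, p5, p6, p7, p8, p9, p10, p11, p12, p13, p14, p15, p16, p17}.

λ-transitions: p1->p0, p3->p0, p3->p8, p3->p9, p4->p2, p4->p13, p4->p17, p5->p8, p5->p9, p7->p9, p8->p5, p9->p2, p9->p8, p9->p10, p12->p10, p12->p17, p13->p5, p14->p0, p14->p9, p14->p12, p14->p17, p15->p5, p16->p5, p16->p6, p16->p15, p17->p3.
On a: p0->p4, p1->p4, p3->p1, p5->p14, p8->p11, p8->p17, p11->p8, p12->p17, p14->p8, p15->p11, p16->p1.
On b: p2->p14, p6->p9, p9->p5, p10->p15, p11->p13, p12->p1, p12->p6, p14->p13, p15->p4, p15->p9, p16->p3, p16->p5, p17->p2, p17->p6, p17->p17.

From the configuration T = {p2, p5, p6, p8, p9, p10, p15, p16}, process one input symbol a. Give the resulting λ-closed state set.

p5 on a → {p14}.
p8 on a → {p11, p17}.
p15 on a → {p11}.
p16 on a → {p1}.
No a-transition from p2, p6, p9, p10.
Union after reading a: {p1, p11, p14, p17}.
Now take the λ-closure:
From p1 via λ: add p0.
From p14 via λ: add p9, p12.
From p17 via λ: add p3.
From p3 via λ: add p8.
From p9 via λ: add p2, p10.
From p8 via λ: add p5.
No new states can be added; the closed set is {p0, p1, p2, p3, p5, p8, p9, p10, p11, p12, p14, p17}.

{p0, p1, p2, p3, p5, p8, p9, p10, p11, p12, p14, p17}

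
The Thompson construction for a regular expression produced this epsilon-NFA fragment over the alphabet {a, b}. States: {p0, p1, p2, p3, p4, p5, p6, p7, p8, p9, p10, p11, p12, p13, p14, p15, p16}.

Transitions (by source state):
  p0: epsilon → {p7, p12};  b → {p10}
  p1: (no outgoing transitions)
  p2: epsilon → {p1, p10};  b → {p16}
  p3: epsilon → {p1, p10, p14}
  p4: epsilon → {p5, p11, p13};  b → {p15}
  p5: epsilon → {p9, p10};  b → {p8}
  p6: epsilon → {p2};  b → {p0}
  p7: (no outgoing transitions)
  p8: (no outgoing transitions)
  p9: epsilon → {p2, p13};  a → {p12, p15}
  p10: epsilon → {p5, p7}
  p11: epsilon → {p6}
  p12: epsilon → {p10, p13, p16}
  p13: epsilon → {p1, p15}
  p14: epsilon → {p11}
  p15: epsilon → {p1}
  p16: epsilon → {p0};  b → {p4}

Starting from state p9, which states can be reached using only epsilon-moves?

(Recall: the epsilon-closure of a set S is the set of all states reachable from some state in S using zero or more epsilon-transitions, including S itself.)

{p1, p2, p5, p7, p9, p10, p13, p15}

Start with {p9}.
From p9 via epsilon: add p2, p13.
From p2 via epsilon: add p1, p10.
From p13 via epsilon: add p15.
From p10 via epsilon: add p5, p7.
No new states can be added; the closed set is {p1, p2, p5, p7, p9, p10, p13, p15}.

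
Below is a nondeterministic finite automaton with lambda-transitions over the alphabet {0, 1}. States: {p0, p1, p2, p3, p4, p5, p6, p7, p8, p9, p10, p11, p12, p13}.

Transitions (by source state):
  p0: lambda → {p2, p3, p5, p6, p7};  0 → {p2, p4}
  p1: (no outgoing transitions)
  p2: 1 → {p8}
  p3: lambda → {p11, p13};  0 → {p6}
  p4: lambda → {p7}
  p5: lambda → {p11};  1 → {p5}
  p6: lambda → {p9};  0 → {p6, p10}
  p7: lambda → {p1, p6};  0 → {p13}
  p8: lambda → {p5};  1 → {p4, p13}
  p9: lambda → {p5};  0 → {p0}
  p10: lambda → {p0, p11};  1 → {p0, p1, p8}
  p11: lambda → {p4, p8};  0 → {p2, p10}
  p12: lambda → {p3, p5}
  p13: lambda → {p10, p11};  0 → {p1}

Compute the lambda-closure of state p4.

{p1, p4, p5, p6, p7, p8, p9, p11}

Start with {p4}.
From p4 via lambda: add p7.
From p7 via lambda: add p1, p6.
From p6 via lambda: add p9.
From p9 via lambda: add p5.
From p5 via lambda: add p11.
From p11 via lambda: add p8.
No new states can be added; the closed set is {p1, p4, p5, p6, p7, p8, p9, p11}.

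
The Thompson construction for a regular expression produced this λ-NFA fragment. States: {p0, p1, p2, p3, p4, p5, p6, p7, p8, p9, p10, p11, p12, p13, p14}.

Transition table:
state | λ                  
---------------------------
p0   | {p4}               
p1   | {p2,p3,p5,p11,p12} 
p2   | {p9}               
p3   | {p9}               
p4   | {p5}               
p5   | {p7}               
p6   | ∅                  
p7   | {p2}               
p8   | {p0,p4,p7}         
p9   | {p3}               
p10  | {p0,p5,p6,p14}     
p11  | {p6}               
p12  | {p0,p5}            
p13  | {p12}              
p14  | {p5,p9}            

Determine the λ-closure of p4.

Start with {p4}.
From p4 via λ: add p5.
From p5 via λ: add p7.
From p7 via λ: add p2.
From p2 via λ: add p9.
From p9 via λ: add p3.
No new states can be added; the closed set is {p2, p3, p4, p5, p7, p9}.

{p2, p3, p4, p5, p7, p9}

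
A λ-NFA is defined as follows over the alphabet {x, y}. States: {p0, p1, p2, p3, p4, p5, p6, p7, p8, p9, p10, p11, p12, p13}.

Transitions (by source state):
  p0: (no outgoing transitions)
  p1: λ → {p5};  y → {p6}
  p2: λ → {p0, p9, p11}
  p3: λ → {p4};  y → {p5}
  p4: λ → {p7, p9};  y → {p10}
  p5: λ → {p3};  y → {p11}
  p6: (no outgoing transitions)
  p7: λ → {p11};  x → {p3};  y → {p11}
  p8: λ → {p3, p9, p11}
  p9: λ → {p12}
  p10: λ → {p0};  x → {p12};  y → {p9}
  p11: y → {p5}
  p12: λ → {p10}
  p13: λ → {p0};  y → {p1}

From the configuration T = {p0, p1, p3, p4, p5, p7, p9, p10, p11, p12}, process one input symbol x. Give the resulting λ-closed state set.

p7 on x → {p3}.
p10 on x → {p12}.
No x-transition from p0, p1, p3, p4, p5, p9, p11, p12.
Union after reading x: {p3, p12}.
Now take the λ-closure:
From p3 via λ: add p4.
From p12 via λ: add p10.
From p4 via λ: add p7, p9.
From p10 via λ: add p0.
From p7 via λ: add p11.
No new states can be added; the closed set is {p0, p3, p4, p7, p9, p10, p11, p12}.

{p0, p3, p4, p7, p9, p10, p11, p12}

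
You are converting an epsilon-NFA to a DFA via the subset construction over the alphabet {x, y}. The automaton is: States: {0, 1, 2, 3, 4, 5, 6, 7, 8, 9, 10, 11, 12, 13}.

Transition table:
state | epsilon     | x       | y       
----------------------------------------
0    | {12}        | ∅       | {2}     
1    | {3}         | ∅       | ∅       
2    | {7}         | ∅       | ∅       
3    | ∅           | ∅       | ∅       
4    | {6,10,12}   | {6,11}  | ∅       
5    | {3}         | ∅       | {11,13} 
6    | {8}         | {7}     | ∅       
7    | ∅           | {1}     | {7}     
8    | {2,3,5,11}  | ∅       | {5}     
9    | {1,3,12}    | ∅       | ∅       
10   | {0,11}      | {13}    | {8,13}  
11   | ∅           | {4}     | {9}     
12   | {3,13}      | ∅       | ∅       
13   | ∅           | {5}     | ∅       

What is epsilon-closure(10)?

Start with {10}.
From 10 via epsilon: add 0, 11.
From 0 via epsilon: add 12.
From 12 via epsilon: add 3, 13.
No new states can be added; the closed set is {0, 3, 10, 11, 12, 13}.

{0, 3, 10, 11, 12, 13}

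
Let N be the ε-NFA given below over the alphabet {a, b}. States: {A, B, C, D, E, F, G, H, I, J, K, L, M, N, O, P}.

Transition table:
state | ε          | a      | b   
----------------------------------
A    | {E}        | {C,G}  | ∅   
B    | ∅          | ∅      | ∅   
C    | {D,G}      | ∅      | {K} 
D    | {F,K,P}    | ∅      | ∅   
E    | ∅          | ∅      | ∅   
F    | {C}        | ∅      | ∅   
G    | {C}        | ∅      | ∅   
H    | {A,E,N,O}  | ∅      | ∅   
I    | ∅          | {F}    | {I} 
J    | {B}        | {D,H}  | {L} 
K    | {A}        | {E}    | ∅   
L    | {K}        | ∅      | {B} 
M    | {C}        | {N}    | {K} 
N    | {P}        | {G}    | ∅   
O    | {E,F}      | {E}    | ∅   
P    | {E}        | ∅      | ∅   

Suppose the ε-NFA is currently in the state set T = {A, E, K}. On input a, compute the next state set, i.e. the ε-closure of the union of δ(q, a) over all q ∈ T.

A on a → {C, G}.
K on a → {E}.
No a-transition from E.
Union after reading a: {C, E, G}.
Now take the ε-closure:
From C via ε: add D.
From D via ε: add F, K, P.
From K via ε: add A.
No new states can be added; the closed set is {A, C, D, E, F, G, K, P}.

{A, C, D, E, F, G, K, P}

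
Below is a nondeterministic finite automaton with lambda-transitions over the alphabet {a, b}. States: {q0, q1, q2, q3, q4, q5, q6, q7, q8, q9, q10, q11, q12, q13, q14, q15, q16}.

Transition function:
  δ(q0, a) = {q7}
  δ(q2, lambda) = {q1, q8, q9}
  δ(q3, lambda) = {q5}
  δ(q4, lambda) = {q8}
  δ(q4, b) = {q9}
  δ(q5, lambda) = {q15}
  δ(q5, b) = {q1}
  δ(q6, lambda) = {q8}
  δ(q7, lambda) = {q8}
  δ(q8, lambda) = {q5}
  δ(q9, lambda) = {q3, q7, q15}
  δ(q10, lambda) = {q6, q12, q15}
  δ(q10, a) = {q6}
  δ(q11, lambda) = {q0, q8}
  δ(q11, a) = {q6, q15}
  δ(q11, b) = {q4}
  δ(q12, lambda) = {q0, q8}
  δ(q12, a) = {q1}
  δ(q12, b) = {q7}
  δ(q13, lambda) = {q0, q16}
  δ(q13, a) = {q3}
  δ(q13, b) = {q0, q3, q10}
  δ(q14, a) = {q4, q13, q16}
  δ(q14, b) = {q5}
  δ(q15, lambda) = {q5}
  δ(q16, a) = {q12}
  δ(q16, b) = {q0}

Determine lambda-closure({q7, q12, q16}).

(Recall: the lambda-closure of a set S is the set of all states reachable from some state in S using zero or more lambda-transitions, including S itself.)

Start with {q7, q12, q16}.
From q7 via lambda: add q8.
From q12 via lambda: add q0.
From q8 via lambda: add q5.
From q5 via lambda: add q15.
No new states can be added; the closed set is {q0, q5, q7, q8, q12, q15, q16}.

{q0, q5, q7, q8, q12, q15, q16}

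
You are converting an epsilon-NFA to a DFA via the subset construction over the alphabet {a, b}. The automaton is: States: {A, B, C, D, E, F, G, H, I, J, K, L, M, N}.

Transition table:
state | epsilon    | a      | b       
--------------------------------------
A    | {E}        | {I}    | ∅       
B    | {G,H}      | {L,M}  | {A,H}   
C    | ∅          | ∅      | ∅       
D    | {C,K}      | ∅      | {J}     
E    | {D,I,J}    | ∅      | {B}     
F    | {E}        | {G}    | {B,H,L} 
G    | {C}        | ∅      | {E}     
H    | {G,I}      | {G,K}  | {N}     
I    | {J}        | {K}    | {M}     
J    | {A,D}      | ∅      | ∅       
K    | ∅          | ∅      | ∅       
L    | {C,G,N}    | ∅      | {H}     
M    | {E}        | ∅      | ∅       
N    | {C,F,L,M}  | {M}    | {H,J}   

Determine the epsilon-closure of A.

{A, C, D, E, I, J, K}

Start with {A}.
From A via epsilon: add E.
From E via epsilon: add D, I, J.
From D via epsilon: add C, K.
No new states can be added; the closed set is {A, C, D, E, I, J, K}.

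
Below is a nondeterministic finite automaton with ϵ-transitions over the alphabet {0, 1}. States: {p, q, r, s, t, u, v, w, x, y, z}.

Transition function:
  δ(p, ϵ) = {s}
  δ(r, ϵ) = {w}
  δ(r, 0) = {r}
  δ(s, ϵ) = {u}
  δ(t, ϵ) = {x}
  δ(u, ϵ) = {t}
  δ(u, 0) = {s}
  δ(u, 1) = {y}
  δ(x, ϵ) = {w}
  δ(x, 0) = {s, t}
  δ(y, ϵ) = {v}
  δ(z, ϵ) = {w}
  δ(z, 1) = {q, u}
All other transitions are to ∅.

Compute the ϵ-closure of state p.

{p, s, t, u, w, x}

Start with {p}.
From p via ϵ: add s.
From s via ϵ: add u.
From u via ϵ: add t.
From t via ϵ: add x.
From x via ϵ: add w.
No new states can be added; the closed set is {p, s, t, u, w, x}.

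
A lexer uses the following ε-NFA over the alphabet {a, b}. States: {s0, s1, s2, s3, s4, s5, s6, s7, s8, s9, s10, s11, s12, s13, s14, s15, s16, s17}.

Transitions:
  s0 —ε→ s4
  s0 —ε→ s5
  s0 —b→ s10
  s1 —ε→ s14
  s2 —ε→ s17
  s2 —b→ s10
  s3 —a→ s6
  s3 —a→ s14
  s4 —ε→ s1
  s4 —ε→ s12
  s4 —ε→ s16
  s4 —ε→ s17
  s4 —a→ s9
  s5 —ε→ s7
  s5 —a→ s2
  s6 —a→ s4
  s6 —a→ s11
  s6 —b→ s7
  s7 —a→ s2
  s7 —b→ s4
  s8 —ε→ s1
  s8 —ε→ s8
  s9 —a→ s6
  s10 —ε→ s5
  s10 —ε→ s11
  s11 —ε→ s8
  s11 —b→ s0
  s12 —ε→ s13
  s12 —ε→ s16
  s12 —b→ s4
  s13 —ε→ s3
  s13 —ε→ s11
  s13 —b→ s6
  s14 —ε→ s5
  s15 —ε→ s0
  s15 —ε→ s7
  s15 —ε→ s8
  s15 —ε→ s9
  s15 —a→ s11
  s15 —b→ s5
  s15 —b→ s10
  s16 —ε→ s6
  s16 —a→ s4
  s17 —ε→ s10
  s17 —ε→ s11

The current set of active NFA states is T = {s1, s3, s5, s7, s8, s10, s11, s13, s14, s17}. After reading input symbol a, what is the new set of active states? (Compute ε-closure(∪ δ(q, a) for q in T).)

s3 on a → {s6, s14}.
s5 on a → {s2}.
s7 on a → {s2}.
No a-transition from s1, s8, s10, s11, s13, s14, s17.
Union after reading a: {s2, s6, s14}.
Now take the ε-closure:
From s2 via ε: add s17.
From s14 via ε: add s5.
From s5 via ε: add s7.
From s17 via ε: add s10, s11.
From s11 via ε: add s8.
From s8 via ε: add s1.
No new states can be added; the closed set is {s1, s2, s5, s6, s7, s8, s10, s11, s14, s17}.

{s1, s2, s5, s6, s7, s8, s10, s11, s14, s17}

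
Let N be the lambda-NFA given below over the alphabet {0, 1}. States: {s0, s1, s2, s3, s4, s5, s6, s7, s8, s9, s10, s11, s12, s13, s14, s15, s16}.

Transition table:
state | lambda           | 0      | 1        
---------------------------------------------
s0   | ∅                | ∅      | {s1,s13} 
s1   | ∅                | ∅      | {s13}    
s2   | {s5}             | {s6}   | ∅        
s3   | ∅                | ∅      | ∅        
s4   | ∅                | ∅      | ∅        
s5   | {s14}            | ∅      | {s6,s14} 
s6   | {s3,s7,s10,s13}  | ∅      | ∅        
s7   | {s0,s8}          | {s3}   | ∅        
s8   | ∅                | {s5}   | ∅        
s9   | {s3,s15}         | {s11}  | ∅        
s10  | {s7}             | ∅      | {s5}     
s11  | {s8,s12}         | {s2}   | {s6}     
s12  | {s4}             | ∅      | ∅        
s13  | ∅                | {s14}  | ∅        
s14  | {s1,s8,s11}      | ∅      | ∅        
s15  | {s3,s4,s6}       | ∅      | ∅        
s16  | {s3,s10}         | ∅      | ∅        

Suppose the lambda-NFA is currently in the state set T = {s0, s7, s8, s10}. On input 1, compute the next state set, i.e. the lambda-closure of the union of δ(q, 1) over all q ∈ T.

s0 on 1 → {s1, s13}.
s10 on 1 → {s5}.
No 1-transition from s7, s8.
Union after reading 1: {s1, s5, s13}.
Now take the lambda-closure:
From s5 via lambda: add s14.
From s14 via lambda: add s8, s11.
From s11 via lambda: add s12.
From s12 via lambda: add s4.
No new states can be added; the closed set is {s1, s4, s5, s8, s11, s12, s13, s14}.

{s1, s4, s5, s8, s11, s12, s13, s14}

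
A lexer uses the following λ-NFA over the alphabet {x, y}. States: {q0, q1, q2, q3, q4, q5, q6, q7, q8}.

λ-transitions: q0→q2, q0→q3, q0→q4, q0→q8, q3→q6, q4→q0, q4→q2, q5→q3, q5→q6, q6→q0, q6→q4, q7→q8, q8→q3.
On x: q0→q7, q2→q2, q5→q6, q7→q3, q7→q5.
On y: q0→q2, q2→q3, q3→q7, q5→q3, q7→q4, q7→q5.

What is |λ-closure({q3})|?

6

Start with {q3}.
From q3 via λ: add q6.
From q6 via λ: add q0, q4.
From q0 via λ: add q2, q8.
λ-closure = {q0, q2, q3, q4, q6, q8}, which has 6 states.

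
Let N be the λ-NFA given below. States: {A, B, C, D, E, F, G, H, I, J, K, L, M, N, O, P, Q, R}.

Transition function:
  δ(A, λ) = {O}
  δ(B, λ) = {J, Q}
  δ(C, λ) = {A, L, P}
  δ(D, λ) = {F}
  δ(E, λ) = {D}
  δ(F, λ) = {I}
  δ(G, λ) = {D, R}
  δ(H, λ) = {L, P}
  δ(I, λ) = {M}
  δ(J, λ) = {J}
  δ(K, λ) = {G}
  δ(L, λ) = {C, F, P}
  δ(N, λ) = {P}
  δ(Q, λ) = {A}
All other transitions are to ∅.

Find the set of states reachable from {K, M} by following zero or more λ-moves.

{D, F, G, I, K, M, R}

Start with {K, M}.
From K via λ: add G.
From G via λ: add D, R.
From D via λ: add F.
From F via λ: add I.
No new states can be added; the closed set is {D, F, G, I, K, M, R}.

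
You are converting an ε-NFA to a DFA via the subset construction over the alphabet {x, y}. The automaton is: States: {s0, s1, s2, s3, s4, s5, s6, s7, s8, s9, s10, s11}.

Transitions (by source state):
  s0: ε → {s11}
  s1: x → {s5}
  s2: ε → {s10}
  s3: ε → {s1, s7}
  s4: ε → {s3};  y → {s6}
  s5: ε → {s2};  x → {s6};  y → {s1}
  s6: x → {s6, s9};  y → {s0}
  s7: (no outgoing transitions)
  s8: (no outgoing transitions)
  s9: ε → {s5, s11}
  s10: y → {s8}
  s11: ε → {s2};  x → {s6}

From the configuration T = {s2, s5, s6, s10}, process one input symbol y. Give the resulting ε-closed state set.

{s0, s1, s2, s8, s10, s11}

s5 on y → {s1}.
s6 on y → {s0}.
s10 on y → {s8}.
No y-transition from s2.
Union after reading y: {s0, s1, s8}.
Now take the ε-closure:
From s0 via ε: add s11.
From s11 via ε: add s2.
From s2 via ε: add s10.
No new states can be added; the closed set is {s0, s1, s2, s8, s10, s11}.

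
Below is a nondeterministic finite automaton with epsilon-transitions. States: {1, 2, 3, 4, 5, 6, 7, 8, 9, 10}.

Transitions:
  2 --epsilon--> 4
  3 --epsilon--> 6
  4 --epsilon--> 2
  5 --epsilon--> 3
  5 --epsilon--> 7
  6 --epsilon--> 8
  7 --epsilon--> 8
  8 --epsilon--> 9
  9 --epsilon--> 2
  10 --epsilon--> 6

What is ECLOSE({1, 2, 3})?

{1, 2, 3, 4, 6, 8, 9}

Start with {1, 2, 3}.
From 2 via epsilon: add 4.
From 3 via epsilon: add 6.
From 6 via epsilon: add 8.
From 8 via epsilon: add 9.
No new states can be added; the closed set is {1, 2, 3, 4, 6, 8, 9}.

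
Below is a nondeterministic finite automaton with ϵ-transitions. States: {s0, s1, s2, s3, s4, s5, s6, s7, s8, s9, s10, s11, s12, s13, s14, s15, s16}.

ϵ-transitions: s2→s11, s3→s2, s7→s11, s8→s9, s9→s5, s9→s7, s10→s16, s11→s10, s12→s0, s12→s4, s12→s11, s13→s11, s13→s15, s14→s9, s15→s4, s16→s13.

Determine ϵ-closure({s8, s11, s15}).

{s4, s5, s7, s8, s9, s10, s11, s13, s15, s16}

Start with {s8, s11, s15}.
From s8 via ϵ: add s9.
From s11 via ϵ: add s10.
From s15 via ϵ: add s4.
From s9 via ϵ: add s5, s7.
From s10 via ϵ: add s16.
From s16 via ϵ: add s13.
No new states can be added; the closed set is {s4, s5, s7, s8, s9, s10, s11, s13, s15, s16}.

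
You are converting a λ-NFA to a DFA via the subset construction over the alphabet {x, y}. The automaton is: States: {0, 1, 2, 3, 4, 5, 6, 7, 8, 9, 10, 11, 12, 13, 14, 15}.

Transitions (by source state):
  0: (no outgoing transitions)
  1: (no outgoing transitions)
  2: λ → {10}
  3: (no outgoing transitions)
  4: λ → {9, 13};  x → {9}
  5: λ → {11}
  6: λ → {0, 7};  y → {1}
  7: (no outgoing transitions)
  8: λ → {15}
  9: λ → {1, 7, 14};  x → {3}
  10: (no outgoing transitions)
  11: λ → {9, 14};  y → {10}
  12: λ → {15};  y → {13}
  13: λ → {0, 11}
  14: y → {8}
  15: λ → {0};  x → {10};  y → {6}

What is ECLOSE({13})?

{0, 1, 7, 9, 11, 13, 14}

Start with {13}.
From 13 via λ: add 0, 11.
From 11 via λ: add 9, 14.
From 9 via λ: add 1, 7.
No new states can be added; the closed set is {0, 1, 7, 9, 11, 13, 14}.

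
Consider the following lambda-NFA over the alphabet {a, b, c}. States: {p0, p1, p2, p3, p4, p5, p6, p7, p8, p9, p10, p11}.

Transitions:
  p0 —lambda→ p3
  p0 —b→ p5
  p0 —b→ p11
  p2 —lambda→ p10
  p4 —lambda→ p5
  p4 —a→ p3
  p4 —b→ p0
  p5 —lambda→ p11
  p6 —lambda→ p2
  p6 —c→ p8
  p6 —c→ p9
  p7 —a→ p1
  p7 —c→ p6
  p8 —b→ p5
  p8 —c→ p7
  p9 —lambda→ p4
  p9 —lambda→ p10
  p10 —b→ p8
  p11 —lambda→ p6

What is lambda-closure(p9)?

Start with {p9}.
From p9 via lambda: add p4, p10.
From p4 via lambda: add p5.
From p5 via lambda: add p11.
From p11 via lambda: add p6.
From p6 via lambda: add p2.
No new states can be added; the closed set is {p2, p4, p5, p6, p9, p10, p11}.

{p2, p4, p5, p6, p9, p10, p11}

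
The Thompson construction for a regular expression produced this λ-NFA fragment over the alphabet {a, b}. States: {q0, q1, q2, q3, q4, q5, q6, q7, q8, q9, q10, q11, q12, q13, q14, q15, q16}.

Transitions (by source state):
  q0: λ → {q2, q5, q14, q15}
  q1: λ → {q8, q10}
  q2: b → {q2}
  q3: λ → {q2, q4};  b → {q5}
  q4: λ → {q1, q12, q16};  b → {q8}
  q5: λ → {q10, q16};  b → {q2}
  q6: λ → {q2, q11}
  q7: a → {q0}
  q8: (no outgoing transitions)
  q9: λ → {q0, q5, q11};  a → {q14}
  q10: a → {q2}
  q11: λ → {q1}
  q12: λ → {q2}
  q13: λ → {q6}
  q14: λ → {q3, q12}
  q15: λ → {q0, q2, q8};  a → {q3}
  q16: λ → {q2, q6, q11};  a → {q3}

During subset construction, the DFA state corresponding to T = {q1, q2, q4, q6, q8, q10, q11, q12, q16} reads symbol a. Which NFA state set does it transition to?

{q1, q2, q3, q4, q6, q8, q10, q11, q12, q16}

q10 on a → {q2}.
q16 on a → {q3}.
No a-transition from q1, q2, q4, q6, q8, q11, q12.
Union after reading a: {q2, q3}.
Now take the λ-closure:
From q3 via λ: add q4.
From q4 via λ: add q1, q12, q16.
From q1 via λ: add q8, q10.
From q16 via λ: add q6, q11.
No new states can be added; the closed set is {q1, q2, q3, q4, q6, q8, q10, q11, q12, q16}.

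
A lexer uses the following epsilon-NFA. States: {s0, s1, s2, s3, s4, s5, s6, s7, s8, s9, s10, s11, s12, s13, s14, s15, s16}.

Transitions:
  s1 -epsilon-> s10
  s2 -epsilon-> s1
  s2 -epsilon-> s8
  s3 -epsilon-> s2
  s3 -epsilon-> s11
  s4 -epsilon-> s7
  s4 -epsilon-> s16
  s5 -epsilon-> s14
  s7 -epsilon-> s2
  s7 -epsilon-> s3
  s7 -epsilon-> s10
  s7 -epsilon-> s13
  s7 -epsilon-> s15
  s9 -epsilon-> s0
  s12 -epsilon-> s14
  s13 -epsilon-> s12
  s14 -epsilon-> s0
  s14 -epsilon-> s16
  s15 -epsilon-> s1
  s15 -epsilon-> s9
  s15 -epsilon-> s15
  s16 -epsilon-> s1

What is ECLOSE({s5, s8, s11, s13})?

{s0, s1, s5, s8, s10, s11, s12, s13, s14, s16}

Start with {s5, s8, s11, s13}.
From s5 via epsilon: add s14.
From s13 via epsilon: add s12.
From s14 via epsilon: add s0, s16.
From s16 via epsilon: add s1.
From s1 via epsilon: add s10.
No new states can be added; the closed set is {s0, s1, s5, s8, s10, s11, s12, s13, s14, s16}.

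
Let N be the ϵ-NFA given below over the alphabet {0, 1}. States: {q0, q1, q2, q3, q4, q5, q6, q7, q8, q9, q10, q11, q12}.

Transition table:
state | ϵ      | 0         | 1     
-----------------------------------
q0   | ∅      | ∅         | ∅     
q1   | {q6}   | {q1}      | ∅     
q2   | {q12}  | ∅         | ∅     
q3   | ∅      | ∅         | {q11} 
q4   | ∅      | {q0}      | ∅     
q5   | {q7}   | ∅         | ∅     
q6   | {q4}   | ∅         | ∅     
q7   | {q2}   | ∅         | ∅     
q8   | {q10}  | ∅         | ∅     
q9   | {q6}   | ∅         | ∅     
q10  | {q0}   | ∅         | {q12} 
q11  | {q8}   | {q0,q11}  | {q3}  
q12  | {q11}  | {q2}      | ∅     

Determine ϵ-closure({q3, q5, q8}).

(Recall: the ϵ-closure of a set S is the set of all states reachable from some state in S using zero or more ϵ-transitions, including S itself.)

{q0, q2, q3, q5, q7, q8, q10, q11, q12}

Start with {q3, q5, q8}.
From q5 via ϵ: add q7.
From q8 via ϵ: add q10.
From q7 via ϵ: add q2.
From q10 via ϵ: add q0.
From q2 via ϵ: add q12.
From q12 via ϵ: add q11.
No new states can be added; the closed set is {q0, q2, q3, q5, q7, q8, q10, q11, q12}.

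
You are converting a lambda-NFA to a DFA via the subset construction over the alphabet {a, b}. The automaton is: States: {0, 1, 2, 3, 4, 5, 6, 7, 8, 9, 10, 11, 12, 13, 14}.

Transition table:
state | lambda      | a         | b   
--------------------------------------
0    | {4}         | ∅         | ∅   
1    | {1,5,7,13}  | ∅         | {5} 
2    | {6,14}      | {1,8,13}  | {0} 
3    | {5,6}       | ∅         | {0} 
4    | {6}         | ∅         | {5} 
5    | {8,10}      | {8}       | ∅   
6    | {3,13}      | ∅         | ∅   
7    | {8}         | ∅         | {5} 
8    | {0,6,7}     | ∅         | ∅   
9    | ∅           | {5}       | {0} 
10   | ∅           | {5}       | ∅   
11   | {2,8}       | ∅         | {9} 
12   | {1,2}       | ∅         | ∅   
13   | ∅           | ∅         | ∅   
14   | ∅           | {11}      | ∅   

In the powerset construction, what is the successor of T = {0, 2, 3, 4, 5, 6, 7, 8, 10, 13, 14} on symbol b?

2 on b → {0}.
3 on b → {0}.
4 on b → {5}.
7 on b → {5}.
No b-transition from 0, 5, 6, 8, 10, 13, 14.
Union after reading b: {0, 5}.
Now take the lambda-closure:
From 0 via lambda: add 4.
From 5 via lambda: add 8, 10.
From 4 via lambda: add 6.
From 8 via lambda: add 7.
From 6 via lambda: add 3, 13.
No new states can be added; the closed set is {0, 3, 4, 5, 6, 7, 8, 10, 13}.

{0, 3, 4, 5, 6, 7, 8, 10, 13}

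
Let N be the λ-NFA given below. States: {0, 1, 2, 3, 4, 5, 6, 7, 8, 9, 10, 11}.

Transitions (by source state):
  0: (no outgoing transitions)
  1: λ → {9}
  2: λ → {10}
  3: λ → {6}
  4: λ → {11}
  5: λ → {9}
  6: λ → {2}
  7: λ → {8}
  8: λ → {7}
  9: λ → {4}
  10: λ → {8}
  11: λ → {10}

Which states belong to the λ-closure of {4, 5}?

Start with {4, 5}.
From 4 via λ: add 11.
From 5 via λ: add 9.
From 11 via λ: add 10.
From 10 via λ: add 8.
From 8 via λ: add 7.
No new states can be added; the closed set is {4, 5, 7, 8, 9, 10, 11}.

{4, 5, 7, 8, 9, 10, 11}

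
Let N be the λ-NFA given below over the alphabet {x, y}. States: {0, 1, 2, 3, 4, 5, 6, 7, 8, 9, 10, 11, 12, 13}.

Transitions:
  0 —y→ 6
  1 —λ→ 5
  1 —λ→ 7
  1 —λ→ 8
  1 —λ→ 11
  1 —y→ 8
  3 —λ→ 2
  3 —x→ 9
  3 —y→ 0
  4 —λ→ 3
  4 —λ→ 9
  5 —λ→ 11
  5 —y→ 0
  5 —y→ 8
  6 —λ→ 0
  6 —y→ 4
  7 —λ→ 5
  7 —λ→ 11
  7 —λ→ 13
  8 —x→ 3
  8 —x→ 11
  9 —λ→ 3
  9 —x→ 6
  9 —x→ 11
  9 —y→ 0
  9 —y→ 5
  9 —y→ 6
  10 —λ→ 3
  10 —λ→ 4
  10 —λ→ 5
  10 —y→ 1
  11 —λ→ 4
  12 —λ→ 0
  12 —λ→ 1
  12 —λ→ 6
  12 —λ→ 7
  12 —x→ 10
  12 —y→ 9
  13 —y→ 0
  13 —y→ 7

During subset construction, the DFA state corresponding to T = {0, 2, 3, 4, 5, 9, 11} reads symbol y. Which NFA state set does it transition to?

0 on y → {6}.
3 on y → {0}.
5 on y → {0, 8}.
9 on y → {0, 5, 6}.
No y-transition from 2, 4, 11.
Union after reading y: {0, 5, 6, 8}.
Now take the λ-closure:
From 5 via λ: add 11.
From 11 via λ: add 4.
From 4 via λ: add 3, 9.
From 3 via λ: add 2.
No new states can be added; the closed set is {0, 2, 3, 4, 5, 6, 8, 9, 11}.

{0, 2, 3, 4, 5, 6, 8, 9, 11}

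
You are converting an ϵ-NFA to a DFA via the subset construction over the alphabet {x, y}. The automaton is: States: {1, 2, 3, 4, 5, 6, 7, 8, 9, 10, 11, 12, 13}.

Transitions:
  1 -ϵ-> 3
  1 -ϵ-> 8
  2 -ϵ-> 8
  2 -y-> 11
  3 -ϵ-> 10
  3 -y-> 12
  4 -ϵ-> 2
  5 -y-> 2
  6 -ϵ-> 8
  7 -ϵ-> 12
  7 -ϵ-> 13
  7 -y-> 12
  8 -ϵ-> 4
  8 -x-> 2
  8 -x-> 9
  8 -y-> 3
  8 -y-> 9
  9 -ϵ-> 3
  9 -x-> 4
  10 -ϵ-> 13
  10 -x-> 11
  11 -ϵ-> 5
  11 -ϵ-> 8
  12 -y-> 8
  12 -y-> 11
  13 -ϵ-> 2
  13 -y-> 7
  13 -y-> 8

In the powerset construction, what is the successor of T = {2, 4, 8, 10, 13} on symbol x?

{2, 3, 4, 5, 8, 9, 10, 11, 13}

8 on x → {2, 9}.
10 on x → {11}.
No x-transition from 2, 4, 13.
Union after reading x: {2, 9, 11}.
Now take the ϵ-closure:
From 2 via ϵ: add 8.
From 9 via ϵ: add 3.
From 11 via ϵ: add 5.
From 3 via ϵ: add 10.
From 8 via ϵ: add 4.
From 10 via ϵ: add 13.
No new states can be added; the closed set is {2, 3, 4, 5, 8, 9, 10, 11, 13}.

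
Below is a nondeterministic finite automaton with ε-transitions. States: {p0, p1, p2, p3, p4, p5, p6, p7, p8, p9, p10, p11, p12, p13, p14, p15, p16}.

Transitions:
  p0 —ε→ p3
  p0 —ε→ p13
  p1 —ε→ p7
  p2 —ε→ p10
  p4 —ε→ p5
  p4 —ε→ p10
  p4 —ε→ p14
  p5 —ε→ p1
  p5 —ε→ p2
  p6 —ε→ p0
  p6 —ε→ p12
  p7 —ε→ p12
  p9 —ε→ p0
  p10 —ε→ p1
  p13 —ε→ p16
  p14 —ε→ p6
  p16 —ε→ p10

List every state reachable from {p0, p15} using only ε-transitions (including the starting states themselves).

Start with {p0, p15}.
From p0 via ε: add p3, p13.
From p13 via ε: add p16.
From p16 via ε: add p10.
From p10 via ε: add p1.
From p1 via ε: add p7.
From p7 via ε: add p12.
No new states can be added; the closed set is {p0, p1, p3, p7, p10, p12, p13, p15, p16}.

{p0, p1, p3, p7, p10, p12, p13, p15, p16}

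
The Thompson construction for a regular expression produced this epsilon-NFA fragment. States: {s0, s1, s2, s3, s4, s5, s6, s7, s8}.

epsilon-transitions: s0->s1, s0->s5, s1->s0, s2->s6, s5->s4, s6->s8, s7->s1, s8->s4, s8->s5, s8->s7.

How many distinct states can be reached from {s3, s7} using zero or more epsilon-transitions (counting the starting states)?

Start with {s3, s7}.
From s7 via epsilon: add s1.
From s1 via epsilon: add s0.
From s0 via epsilon: add s5.
From s5 via epsilon: add s4.
epsilon-closure = {s0, s1, s3, s4, s5, s7}, which has 6 states.

6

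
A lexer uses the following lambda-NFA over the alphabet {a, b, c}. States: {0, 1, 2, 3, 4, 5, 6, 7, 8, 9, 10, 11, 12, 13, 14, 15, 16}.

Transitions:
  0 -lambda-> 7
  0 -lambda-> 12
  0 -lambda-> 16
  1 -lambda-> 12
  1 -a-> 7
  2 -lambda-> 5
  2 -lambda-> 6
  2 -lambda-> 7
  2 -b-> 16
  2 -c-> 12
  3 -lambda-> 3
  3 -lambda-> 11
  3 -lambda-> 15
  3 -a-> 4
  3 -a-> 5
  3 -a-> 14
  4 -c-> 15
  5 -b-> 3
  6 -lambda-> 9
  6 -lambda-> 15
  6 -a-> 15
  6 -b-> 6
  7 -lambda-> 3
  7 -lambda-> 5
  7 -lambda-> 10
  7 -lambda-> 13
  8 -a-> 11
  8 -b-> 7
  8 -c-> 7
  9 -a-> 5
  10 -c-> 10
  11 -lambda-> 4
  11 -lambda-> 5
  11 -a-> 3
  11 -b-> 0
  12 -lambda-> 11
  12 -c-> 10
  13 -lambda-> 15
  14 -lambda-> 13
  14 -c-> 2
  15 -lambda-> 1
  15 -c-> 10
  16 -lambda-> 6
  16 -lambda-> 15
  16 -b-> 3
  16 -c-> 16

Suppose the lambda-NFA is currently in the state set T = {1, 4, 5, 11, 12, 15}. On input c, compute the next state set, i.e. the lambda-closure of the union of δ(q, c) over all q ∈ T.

4 on c → {15}.
12 on c → {10}.
15 on c → {10}.
No c-transition from 1, 5, 11.
Union after reading c: {10, 15}.
Now take the lambda-closure:
From 15 via lambda: add 1.
From 1 via lambda: add 12.
From 12 via lambda: add 11.
From 11 via lambda: add 4, 5.
No new states can be added; the closed set is {1, 4, 5, 10, 11, 12, 15}.

{1, 4, 5, 10, 11, 12, 15}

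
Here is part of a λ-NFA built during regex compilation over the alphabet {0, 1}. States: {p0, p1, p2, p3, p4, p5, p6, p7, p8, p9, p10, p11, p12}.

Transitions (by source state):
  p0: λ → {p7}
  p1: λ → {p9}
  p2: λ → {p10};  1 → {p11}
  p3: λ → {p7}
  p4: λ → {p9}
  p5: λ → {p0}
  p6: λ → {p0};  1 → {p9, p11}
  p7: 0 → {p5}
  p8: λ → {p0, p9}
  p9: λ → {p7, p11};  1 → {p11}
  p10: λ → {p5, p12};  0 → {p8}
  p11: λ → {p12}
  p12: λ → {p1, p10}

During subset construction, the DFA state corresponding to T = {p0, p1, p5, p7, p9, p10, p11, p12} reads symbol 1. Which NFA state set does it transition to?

{p0, p1, p5, p7, p9, p10, p11, p12}

p9 on 1 → {p11}.
No 1-transition from p0, p1, p5, p7, p10, p11, p12.
Union after reading 1: {p11}.
Now take the λ-closure:
From p11 via λ: add p12.
From p12 via λ: add p1, p10.
From p1 via λ: add p9.
From p10 via λ: add p5.
From p5 via λ: add p0.
From p9 via λ: add p7.
No new states can be added; the closed set is {p0, p1, p5, p7, p9, p10, p11, p12}.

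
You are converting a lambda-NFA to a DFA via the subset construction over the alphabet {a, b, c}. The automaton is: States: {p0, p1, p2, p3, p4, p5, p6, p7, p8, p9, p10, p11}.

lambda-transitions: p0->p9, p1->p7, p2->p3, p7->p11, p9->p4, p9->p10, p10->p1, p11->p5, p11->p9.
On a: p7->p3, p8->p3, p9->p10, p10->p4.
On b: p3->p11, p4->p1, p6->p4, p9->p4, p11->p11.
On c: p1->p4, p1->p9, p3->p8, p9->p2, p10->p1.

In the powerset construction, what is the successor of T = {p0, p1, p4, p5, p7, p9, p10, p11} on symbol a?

p7 on a → {p3}.
p9 on a → {p10}.
p10 on a → {p4}.
No a-transition from p0, p1, p4, p5, p11.
Union after reading a: {p3, p4, p10}.
Now take the lambda-closure:
From p10 via lambda: add p1.
From p1 via lambda: add p7.
From p7 via lambda: add p11.
From p11 via lambda: add p5, p9.
No new states can be added; the closed set is {p1, p3, p4, p5, p7, p9, p10, p11}.

{p1, p3, p4, p5, p7, p9, p10, p11}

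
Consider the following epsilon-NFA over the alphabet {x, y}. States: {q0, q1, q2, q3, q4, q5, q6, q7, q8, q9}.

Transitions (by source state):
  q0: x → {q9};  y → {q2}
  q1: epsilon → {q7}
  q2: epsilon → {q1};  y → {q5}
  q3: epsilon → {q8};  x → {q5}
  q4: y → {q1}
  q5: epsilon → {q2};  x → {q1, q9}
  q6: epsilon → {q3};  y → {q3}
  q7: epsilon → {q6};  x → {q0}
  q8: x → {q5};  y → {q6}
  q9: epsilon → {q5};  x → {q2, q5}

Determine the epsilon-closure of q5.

{q1, q2, q3, q5, q6, q7, q8}

Start with {q5}.
From q5 via epsilon: add q2.
From q2 via epsilon: add q1.
From q1 via epsilon: add q7.
From q7 via epsilon: add q6.
From q6 via epsilon: add q3.
From q3 via epsilon: add q8.
No new states can be added; the closed set is {q1, q2, q3, q5, q6, q7, q8}.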